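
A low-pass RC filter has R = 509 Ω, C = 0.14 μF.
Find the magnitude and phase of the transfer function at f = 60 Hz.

Step 1 — Angular frequency: ω = 2π·60 = 377 rad/s.
Step 2 — Transfer function: H(jω) = 1/(1 + jωRC).
Step 3 — Denominator: 1 + jωRC = 1 + j·377·509·1.4e-07 = 1 + j0.02686.
Step 4 — H = 0.9993 - j0.02685.
Step 5 — Magnitude: |H| = 0.9996 (-0.0 dB); phase: φ = -1.5°.

|H| = 0.9996 (-0.0 dB), φ = -1.5°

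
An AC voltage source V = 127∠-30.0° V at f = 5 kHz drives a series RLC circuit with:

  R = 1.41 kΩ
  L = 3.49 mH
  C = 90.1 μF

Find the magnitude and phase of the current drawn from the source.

Step 1 — Angular frequency: ω = 2π·f = 2π·5000 = 3.142e+04 rad/s.
Step 2 — Component impedances:
  R: Z = R = 1410 Ω
  L: Z = jωL = j·3.142e+04·0.00349 = 0 + j109.6 Ω
  C: Z = 1/(jωC) = -j/(ω·C) = 0 - j0.3533 Ω
Step 3 — Series combination: Z_total = R + L + C = 1410 + j109.3 Ω = 1414∠4.4° Ω.
Step 4 — Source phasor: V = 127∠-30.0° V = 110 - j63.5 V.
Step 5 — Ohm's law: I = V / Z_total = (110 - j63.5) / (1410 + j109.3) = 0.07407 - j0.05078 A.
Step 6 — Convert to polar: |I| = 0.0898 A, ∠I = -34.4°.

I = 0.0898∠-34.4° A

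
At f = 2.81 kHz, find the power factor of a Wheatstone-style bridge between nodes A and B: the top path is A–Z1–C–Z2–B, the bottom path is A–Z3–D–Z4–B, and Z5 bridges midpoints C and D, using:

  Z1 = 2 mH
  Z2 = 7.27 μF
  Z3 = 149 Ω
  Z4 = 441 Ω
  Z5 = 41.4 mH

Step 1 — Angular frequency: ω = 2π·f = 2π·2810 = 1.766e+04 rad/s.
Step 2 — Component impedances:
  Z1: Z = jωL = j·1.766e+04·0.002 = 0 + j35.31 Ω
  Z2: Z = 1/(jωC) = -j/(ω·C) = 0 - j7.791 Ω
  Z3: Z = R = 149 Ω
  Z4: Z = R = 441 Ω
  Z5: Z = jωL = j·1.766e+04·0.0414 = 0 + j730.9 Ω
Step 3 — Bridge requires nodal analysis (the Z5 bridge couples midpoints C and D, so the two paths cannot be reduced to a simple series/parallel combination). Setting node B to ground and injecting 1 A at node A, the 3-node admittance system at A, C, D solves to V_A = Z_AB = 1.34 + j26.4 Ω = 26.44∠87.1° Ω.
Step 4 — Power factor: PF = cos(φ) = Re(Z)/|Z| = 1.3401/26.439 = 0.05069.
Step 5 — Type: Im(Z) = 26.4 ⇒ lagging (phase φ = 87.1°).

PF = 0.05069 (lagging, φ = 87.1°)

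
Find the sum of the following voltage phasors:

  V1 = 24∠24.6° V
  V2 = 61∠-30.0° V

Step 1 — Convert each phasor to rectangular form:
  V1 = 24·(cos(24.6°) + j·sin(24.6°)) = 21.82 + j9.991 V
  V2 = 61·(cos(-30.0°) + j·sin(-30.0°)) = 52.83 - j30.5 V
Step 2 — Sum components: V_total = 74.65 - j20.51 V.
Step 3 — Convert to polar: |V_total| = 77.42 V, ∠V_total = -15.4°.

V_total = 77.42∠-15.4° V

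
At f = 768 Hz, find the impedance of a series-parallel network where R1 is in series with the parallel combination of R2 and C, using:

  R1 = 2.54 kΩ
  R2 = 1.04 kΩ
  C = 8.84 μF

Step 1 — Angular frequency: ω = 2π·f = 2π·768 = 4825 rad/s.
Step 2 — Component impedances:
  R1: Z = R = 2540 Ω
  R2: Z = R = 1040 Ω
  C: Z = 1/(jωC) = -j/(ω·C) = 0 - j23.44 Ω
Step 3 — Parallel branch: R2 || C = 1/(1/R2 + 1/C) = 0.5282 - j23.43 Ω.
Step 4 — Series with R1: Z_total = R1 + (R2 || C) = 2541 - j23.43 Ω = 2541∠-0.5° Ω.

Z = 2541 - j23.43 Ω = 2541∠-0.5° Ω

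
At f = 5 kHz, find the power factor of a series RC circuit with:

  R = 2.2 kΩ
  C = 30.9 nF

Step 1 — Angular frequency: ω = 2π·f = 2π·5000 = 3.142e+04 rad/s.
Step 2 — Component impedances:
  R: Z = R = 2200 Ω
  C: Z = 1/(jωC) = -j/(ω·C) = 0 - j1030 Ω
Step 3 — Series combination: Z_total = R + C = 2200 - j1030 Ω = 2429∠-25.1° Ω.
Step 4 — Power factor: PF = cos(φ) = Re(Z)/|Z| = 2200/2429.2 = 0.9056.
Step 5 — Type: Im(Z) = -1030 ⇒ leading (phase φ = -25.1°).

PF = 0.9056 (leading, φ = -25.1°)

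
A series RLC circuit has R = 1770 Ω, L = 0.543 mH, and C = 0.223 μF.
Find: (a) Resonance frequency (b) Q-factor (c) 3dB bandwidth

Step 1 — Resonance condition Im(Z)=0 gives ω₀ = 1/√(LC).
Step 2 — ω₀ = 1/√(0.000543·2.23e-07) = 9.088e+04 rad/s.
Step 3 — f₀ = ω₀/(2π) = 1.446e+04 Hz.
Step 4 — Series Q: Q = ω₀L/R = 9.088e+04·0.000543/1770 = 0.02788.
Step 5 — 3dB bandwidth: Δω = ω₀/Q = 3.26e+06 rad/s; BW = Δω/(2π) = 5.188e+05 Hz.

(a) f₀ = 1.446e+04 Hz  (b) Q = 0.02788  (c) BW = 5.188e+05 Hz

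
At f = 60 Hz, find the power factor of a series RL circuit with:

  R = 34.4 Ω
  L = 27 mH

Step 1 — Angular frequency: ω = 2π·f = 2π·60 = 377 rad/s.
Step 2 — Component impedances:
  R: Z = R = 34.4 Ω
  L: Z = jωL = j·377·0.027 = 0 + j10.18 Ω
Step 3 — Series combination: Z_total = R + L = 34.4 + j10.18 Ω = 35.87∠16.5° Ω.
Step 4 — Power factor: PF = cos(φ) = Re(Z)/|Z| = 34.4/35.874 = 0.9589.
Step 5 — Type: Im(Z) = 10.18 ⇒ lagging (phase φ = 16.5°).

PF = 0.9589 (lagging, φ = 16.5°)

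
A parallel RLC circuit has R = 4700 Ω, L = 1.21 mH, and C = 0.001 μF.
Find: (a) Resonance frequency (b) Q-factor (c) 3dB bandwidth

Step 1 — Resonance: ω₀ = 1/√(LC) = 1/√(0.00121·1e-09) = 9.091e+05 rad/s.
Step 2 — f₀ = ω₀/(2π) = 1.447e+05 Hz.
Step 3 — Parallel Q: Q = R/(ω₀L) = 4700/(9.091e+05·0.00121) = 4.273.
Step 4 — Bandwidth: Δω = ω₀/Q = 2.128e+05 rad/s; BW = Δω/(2π) = 3.386e+04 Hz.

(a) f₀ = 1.447e+05 Hz  (b) Q = 4.273  (c) BW = 3.386e+04 Hz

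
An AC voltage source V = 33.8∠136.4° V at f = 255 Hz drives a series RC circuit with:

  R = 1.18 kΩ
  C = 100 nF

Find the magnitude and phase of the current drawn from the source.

Step 1 — Angular frequency: ω = 2π·f = 2π·255 = 1602 rad/s.
Step 2 — Component impedances:
  R: Z = R = 1180 Ω
  C: Z = 1/(jωC) = -j/(ω·C) = 0 - j6241 Ω
Step 3 — Series combination: Z_total = R + C = 1180 - j6241 Ω = 6352∠-79.3° Ω.
Step 4 — Source phasor: V = 33.8∠136.4° V = -24.48 + j23.31 V.
Step 5 — Ohm's law: I = V / Z_total = (-24.48 + j23.31) / (1180 - j6241) = -0.004322 - j0.003105 A.
Step 6 — Convert to polar: |I| = 0.005321 A, ∠I = -144.3°.

I = 0.005321∠-144.3° A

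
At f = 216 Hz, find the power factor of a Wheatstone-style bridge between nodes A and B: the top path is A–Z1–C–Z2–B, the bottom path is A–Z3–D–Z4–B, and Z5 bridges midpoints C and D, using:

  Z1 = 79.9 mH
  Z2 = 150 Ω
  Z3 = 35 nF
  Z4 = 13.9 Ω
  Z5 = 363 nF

Step 1 — Angular frequency: ω = 2π·f = 2π·216 = 1357 rad/s.
Step 2 — Component impedances:
  Z1: Z = jωL = j·1357·0.0799 = 0 + j108.4 Ω
  Z2: Z = R = 150 Ω
  Z3: Z = 1/(jωC) = -j/(ω·C) = 0 - j2.105e+04 Ω
  Z4: Z = R = 13.9 Ω
  Z5: Z = 1/(jωC) = -j/(ω·C) = 0 - j2030 Ω
Step 3 — Bridge requires nodal analysis (the Z5 bridge couples midpoints C and D, so the two paths cannot be reduced to a simple series/parallel combination). Setting node B to ground and injecting 1 A at node A, the 3-node admittance system at A, C, D solves to V_A = Z_AB = 150.5 + j96.8 Ω = 178.9∠32.8° Ω.
Step 4 — Power factor: PF = cos(φ) = Re(Z)/|Z| = 150.48/178.92 = 0.841.
Step 5 — Type: Im(Z) = 96.8 ⇒ lagging (phase φ = 32.8°).

PF = 0.841 (lagging, φ = 32.8°)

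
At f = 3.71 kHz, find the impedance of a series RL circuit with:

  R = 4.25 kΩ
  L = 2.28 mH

Step 1 — Angular frequency: ω = 2π·f = 2π·3710 = 2.331e+04 rad/s.
Step 2 — Component impedances:
  R: Z = R = 4250 Ω
  L: Z = jωL = j·2.331e+04·0.00228 = 0 + j53.15 Ω
Step 3 — Series combination: Z_total = R + L = 4250 + j53.15 Ω = 4250∠0.7° Ω.

Z = 4250 + j53.15 Ω = 4250∠0.7° Ω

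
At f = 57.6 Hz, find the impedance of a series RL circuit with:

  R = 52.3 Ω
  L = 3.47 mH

Step 1 — Angular frequency: ω = 2π·f = 2π·57.6 = 361.9 rad/s.
Step 2 — Component impedances:
  R: Z = R = 52.3 Ω
  L: Z = jωL = j·361.9·0.00347 = 0 + j1.256 Ω
Step 3 — Series combination: Z_total = R + L = 52.3 + j1.256 Ω = 52.32∠1.4° Ω.

Z = 52.3 + j1.256 Ω = 52.32∠1.4° Ω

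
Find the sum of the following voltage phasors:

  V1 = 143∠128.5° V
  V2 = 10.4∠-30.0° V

Step 1 — Convert each phasor to rectangular form:
  V1 = 143·(cos(128.5°) + j·sin(128.5°)) = -89.02 + j111.9 V
  V2 = 10.4·(cos(-30.0°) + j·sin(-30.0°)) = 9.007 - j5.2 V
Step 2 — Sum components: V_total = -80.01 + j106.7 V.
Step 3 — Convert to polar: |V_total| = 133.4 V, ∠V_total = 126.9°.

V_total = 133.4∠126.9° V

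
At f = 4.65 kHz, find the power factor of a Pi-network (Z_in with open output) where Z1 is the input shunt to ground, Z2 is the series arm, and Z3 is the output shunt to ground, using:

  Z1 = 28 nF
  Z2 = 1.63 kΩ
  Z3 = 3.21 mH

Step 1 — Angular frequency: ω = 2π·f = 2π·4650 = 2.922e+04 rad/s.
Step 2 — Component impedances:
  Z1: Z = 1/(jωC) = -j/(ω·C) = 0 - j1222 Ω
  Z2: Z = R = 1630 Ω
  Z3: Z = jωL = j·2.922e+04·0.00321 = 0 + j93.79 Ω
Step 3 — With open output, the series arm Z2 and the output shunt Z3 appear in series to ground: Z2 + Z3 = 1630 + j93.79 Ω.
Step 4 — Parallel with input shunt Z1: Z_in = Z1 || (Z2 + Z3) = 619.6 - j793.4 Ω = 1007∠-52.0° Ω.
Step 5 — Power factor: PF = cos(φ) = Re(Z)/|Z| = 619.64/1006.7 = 0.6155.
Step 6 — Type: Im(Z) = -793.4 ⇒ leading (phase φ = -52.0°).

PF = 0.6155 (leading, φ = -52.0°)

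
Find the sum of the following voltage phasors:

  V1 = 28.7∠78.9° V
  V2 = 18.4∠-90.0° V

Step 1 — Convert each phasor to rectangular form:
  V1 = 28.7·(cos(78.9°) + j·sin(78.9°)) = 5.525 + j28.16 V
  V2 = 18.4·(cos(-90.0°) + j·sin(-90.0°)) = 0 - j18.4 V
Step 2 — Sum components: V_total = 5.525 + j9.763 V.
Step 3 — Convert to polar: |V_total| = 11.22 V, ∠V_total = 60.5°.

V_total = 11.22∠60.5° V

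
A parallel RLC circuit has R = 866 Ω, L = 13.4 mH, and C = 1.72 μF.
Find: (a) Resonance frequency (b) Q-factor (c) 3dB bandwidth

Step 1 — Resonance: ω₀ = 1/√(LC) = 1/√(0.0134·1.72e-06) = 6587 rad/s.
Step 2 — f₀ = ω₀/(2π) = 1048 Hz.
Step 3 — Parallel Q: Q = R/(ω₀L) = 866/(6587·0.0134) = 9.811.
Step 4 — Bandwidth: Δω = ω₀/Q = 671.4 rad/s; BW = Δω/(2π) = 106.8 Hz.

(a) f₀ = 1048 Hz  (b) Q = 9.811  (c) BW = 106.8 Hz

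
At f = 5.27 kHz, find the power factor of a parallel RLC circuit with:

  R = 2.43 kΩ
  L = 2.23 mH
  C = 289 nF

Step 1 — Angular frequency: ω = 2π·f = 2π·5270 = 3.311e+04 rad/s.
Step 2 — Component impedances:
  R: Z = R = 2430 Ω
  L: Z = jωL = j·3.311e+04·0.00223 = 0 + j73.84 Ω
  C: Z = 1/(jωC) = -j/(ω·C) = 0 - j104.5 Ω
Step 3 — Parallel combination: 1/Z_total = 1/R + 1/L + 1/C; Z_total = 25.79 + j249 Ω = 250.3∠84.1° Ω.
Step 4 — Power factor: PF = cos(φ) = Re(Z)/|Z| = 25.79/250.3 = 0.103.
Step 5 — Type: Im(Z) = 249 ⇒ lagging (phase φ = 84.1°).

PF = 0.103 (lagging, φ = 84.1°)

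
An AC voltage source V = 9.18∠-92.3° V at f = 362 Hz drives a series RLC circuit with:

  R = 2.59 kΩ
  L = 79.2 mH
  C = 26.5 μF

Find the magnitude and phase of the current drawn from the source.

Step 1 — Angular frequency: ω = 2π·f = 2π·362 = 2275 rad/s.
Step 2 — Component impedances:
  R: Z = R = 2590 Ω
  L: Z = jωL = j·2275·0.0792 = 0 + j180.1 Ω
  C: Z = 1/(jωC) = -j/(ω·C) = 0 - j16.59 Ω
Step 3 — Series combination: Z_total = R + L + C = 2590 + j163.6 Ω = 2595∠3.6° Ω.
Step 4 — Source phasor: V = 9.18∠-92.3° V = -0.3684 - j9.173 V.
Step 5 — Ohm's law: I = V / Z_total = (-0.3684 - j9.173) / (2590 + j163.6) = -0.0003644 - j0.003519 A.
Step 6 — Convert to polar: |I| = 0.003537 A, ∠I = -95.9°.

I = 0.003537∠-95.9° A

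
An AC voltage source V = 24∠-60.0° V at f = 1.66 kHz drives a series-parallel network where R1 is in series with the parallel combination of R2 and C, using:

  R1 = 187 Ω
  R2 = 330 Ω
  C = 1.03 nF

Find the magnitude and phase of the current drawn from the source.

Step 1 — Angular frequency: ω = 2π·f = 2π·1660 = 1.043e+04 rad/s.
Step 2 — Component impedances:
  R1: Z = R = 187 Ω
  R2: Z = R = 330 Ω
  C: Z = 1/(jωC) = -j/(ω·C) = 0 - j9.308e+04 Ω
Step 3 — Parallel branch: R2 || C = 1/(1/R2 + 1/C) = 330 - j1.17 Ω.
Step 4 — Series with R1: Z_total = R1 + (R2 || C) = 517 - j1.17 Ω = 517∠-0.1° Ω.
Step 5 — Source phasor: V = 24∠-60.0° V = 12 - j20.78 V.
Step 6 — Ohm's law: I = V / Z_total = (12 - j20.78) / (517 - j1.17) = 0.0233 - j0.04015 A.
Step 7 — Convert to polar: |I| = 0.04642 A, ∠I = -59.9°.

I = 0.04642∠-59.9° A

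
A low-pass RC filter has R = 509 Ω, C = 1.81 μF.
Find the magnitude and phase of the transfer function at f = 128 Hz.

Step 1 — Angular frequency: ω = 2π·128 = 804.2 rad/s.
Step 2 — Transfer function: H(jω) = 1/(1 + jωRC).
Step 3 — Denominator: 1 + jωRC = 1 + j·804.2·509·1.81e-06 = 1 + j0.7409.
Step 4 — H = 0.6456 - j0.4783.
Step 5 — Magnitude: |H| = 0.8035 (-1.9 dB); phase: φ = -36.5°.

|H| = 0.8035 (-1.9 dB), φ = -36.5°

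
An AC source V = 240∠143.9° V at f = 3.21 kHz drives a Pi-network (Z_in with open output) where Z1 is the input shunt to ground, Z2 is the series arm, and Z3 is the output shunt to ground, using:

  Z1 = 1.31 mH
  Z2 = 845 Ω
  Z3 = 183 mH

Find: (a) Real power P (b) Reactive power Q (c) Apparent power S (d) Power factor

Step 1 — Angular frequency: ω = 2π·f = 2π·3210 = 2.017e+04 rad/s.
Step 2 — Component impedances:
  Z1: Z = jωL = j·2.017e+04·0.00131 = 0 + j26.42 Ω
  Z2: Z = R = 845 Ω
  Z3: Z = jωL = j·2.017e+04·0.183 = 0 + j3691 Ω
Step 3 — With open output, the series arm Z2 and the output shunt Z3 appear in series to ground: Z2 + Z3 = 845 + j3691 Ω.
Step 4 — Parallel with input shunt Z1: Z_in = Z1 || (Z2 + Z3) = 0.04059 + j26.24 Ω = 26.24∠89.9° Ω.
Step 5 — Source phasor: V = 240∠143.9° V = -193.9 + j141.4 V.
Step 6 — Current: I = V / Z = 5.377 + j7.398 A = 9.145∠54.0° A.
Step 7 — Complex power: S = V·I* = 3.395 + j2195 VA.
Step 8 — Real power: P = Re(S) = 3.395 W.
Step 9 — Reactive power: Q = Im(S) = 2195 VAR.
Step 10 — Apparent power: |S| = 2195 VA.
Step 11 — Power factor: PF = P/|S| = 0.001547 (lagging).

(a) P = 3.395 W  (b) Q = 2195 VAR  (c) S = 2195 VA  (d) PF = 0.001547 (lagging)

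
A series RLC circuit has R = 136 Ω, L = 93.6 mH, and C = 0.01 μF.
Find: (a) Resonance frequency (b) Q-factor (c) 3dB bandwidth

Step 1 — Resonance: ω₀ = 1/√(LC) = 1/√(0.0936·1e-08) = 3.269e+04 rad/s.
Step 2 — f₀ = ω₀/(2π) = 5202 Hz.
Step 3 — Series Q: Q = ω₀L/R = 3.269e+04·0.0936/136 = 22.5.
Step 4 — Bandwidth: Δω = ω₀/Q = 1453 rad/s; BW = Δω/(2π) = 231.3 Hz.

(a) f₀ = 5202 Hz  (b) Q = 22.5  (c) BW = 231.3 Hz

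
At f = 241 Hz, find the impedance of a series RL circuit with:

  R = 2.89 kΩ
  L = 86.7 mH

Step 1 — Angular frequency: ω = 2π·f = 2π·241 = 1514 rad/s.
Step 2 — Component impedances:
  R: Z = R = 2890 Ω
  L: Z = jωL = j·1514·0.0867 = 0 + j131.3 Ω
Step 3 — Series combination: Z_total = R + L = 2890 + j131.3 Ω = 2893∠2.6° Ω.

Z = 2890 + j131.3 Ω = 2893∠2.6° Ω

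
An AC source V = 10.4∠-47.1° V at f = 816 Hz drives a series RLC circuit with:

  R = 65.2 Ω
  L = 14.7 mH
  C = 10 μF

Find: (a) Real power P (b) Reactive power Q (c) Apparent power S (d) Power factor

Step 1 — Angular frequency: ω = 2π·f = 2π·816 = 5127 rad/s.
Step 2 — Component impedances:
  R: Z = R = 65.2 Ω
  L: Z = jωL = j·5127·0.0147 = 0 + j75.37 Ω
  C: Z = 1/(jωC) = -j/(ω·C) = 0 - j19.5 Ω
Step 3 — Series combination: Z_total = R + L + C = 65.2 + j55.86 Ω = 85.86∠40.6° Ω.
Step 4 — Source phasor: V = 10.4∠-47.1° V = 7.079 - j7.618 V.
Step 5 — Current: I = V / Z = 0.004882 - j0.121 A = 0.1211∠-87.7° A.
Step 6 — Complex power: S = V·I* = 0.9566 + j0.8196 VA.
Step 7 — Real power: P = Re(S) = 0.9566 W.
Step 8 — Reactive power: Q = Im(S) = 0.8196 VAR.
Step 9 — Apparent power: |S| = 1.26 VA.
Step 10 — Power factor: PF = P/|S| = 0.7594 (lagging).

(a) P = 0.9566 W  (b) Q = 0.8196 VAR  (c) S = 1.26 VA  (d) PF = 0.7594 (lagging)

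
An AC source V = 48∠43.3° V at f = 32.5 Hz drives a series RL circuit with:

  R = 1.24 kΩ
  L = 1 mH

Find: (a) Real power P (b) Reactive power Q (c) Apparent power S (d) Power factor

Step 1 — Angular frequency: ω = 2π·f = 2π·32.5 = 204.2 rad/s.
Step 2 — Component impedances:
  R: Z = R = 1240 Ω
  L: Z = jωL = j·204.2·0.001 = 0 + j0.2042 Ω
Step 3 — Series combination: Z_total = R + L = 1240 + j0.2042 Ω = 1240∠0.0° Ω.
Step 4 — Source phasor: V = 48∠43.3° V = 34.93 + j32.92 V.
Step 5 — Current: I = V / Z = 0.02818 + j0.02654 A = 0.03871∠43.3° A.
Step 6 — Complex power: S = V·I* = 1.858 + j0.000306 VA.
Step 7 — Real power: P = Re(S) = 1.858 W.
Step 8 — Reactive power: Q = Im(S) = 0.000306 VAR.
Step 9 — Apparent power: |S| = 1.858 VA.
Step 10 — Power factor: PF = P/|S| = 1 (lagging).

(a) P = 1.858 W  (b) Q = 0.000306 VAR  (c) S = 1.858 VA  (d) PF = 1 (lagging)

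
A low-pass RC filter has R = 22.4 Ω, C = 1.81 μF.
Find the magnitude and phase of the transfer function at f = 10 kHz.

Step 1 — Angular frequency: ω = 2π·1e+04 = 6.283e+04 rad/s.
Step 2 — Transfer function: H(jω) = 1/(1 + jωRC).
Step 3 — Denominator: 1 + jωRC = 1 + j·6.283e+04·22.4·1.81e-06 = 1 + j2.547.
Step 4 — H = 0.1335 - j0.3401.
Step 5 — Magnitude: |H| = 0.3654 (-8.7 dB); phase: φ = -68.6°.

|H| = 0.3654 (-8.7 dB), φ = -68.6°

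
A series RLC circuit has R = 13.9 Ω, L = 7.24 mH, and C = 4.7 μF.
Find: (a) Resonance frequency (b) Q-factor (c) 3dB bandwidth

Step 1 — Resonance: ω₀ = 1/√(LC) = 1/√(0.00724·4.7e-06) = 5421 rad/s.
Step 2 — f₀ = ω₀/(2π) = 862.8 Hz.
Step 3 — Series Q: Q = ω₀L/R = 5421·0.00724/13.9 = 2.824.
Step 4 — Bandwidth: Δω = ω₀/Q = 1920 rad/s; BW = Δω/(2π) = 305.6 Hz.

(a) f₀ = 862.8 Hz  (b) Q = 2.824  (c) BW = 305.6 Hz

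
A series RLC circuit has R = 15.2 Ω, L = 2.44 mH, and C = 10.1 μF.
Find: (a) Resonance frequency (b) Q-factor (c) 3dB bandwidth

Step 1 — Resonance: ω₀ = 1/√(LC) = 1/√(0.00244·1.01e-05) = 6370 rad/s.
Step 2 — f₀ = ω₀/(2π) = 1014 Hz.
Step 3 — Series Q: Q = ω₀L/R = 6370·0.00244/15.2 = 1.023.
Step 4 — Bandwidth: Δω = ω₀/Q = 6230 rad/s; BW = Δω/(2π) = 991.5 Hz.

(a) f₀ = 1014 Hz  (b) Q = 1.023  (c) BW = 991.5 Hz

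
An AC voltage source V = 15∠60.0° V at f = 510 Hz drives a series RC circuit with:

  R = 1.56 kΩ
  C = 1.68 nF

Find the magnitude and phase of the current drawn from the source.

Step 1 — Angular frequency: ω = 2π·f = 2π·510 = 3204 rad/s.
Step 2 — Component impedances:
  R: Z = R = 1560 Ω
  C: Z = 1/(jωC) = -j/(ω·C) = 0 - j1.858e+05 Ω
Step 3 — Series combination: Z_total = R + C = 1560 - j1.858e+05 Ω = 1.858e+05∠-89.5° Ω.
Step 4 — Source phasor: V = 15∠60.0° V = 7.5 + j12.99 V.
Step 5 — Ohm's law: I = V / Z_total = (7.5 + j12.99) / (1560 - j1.858e+05) = -6.959e-05 + j4.096e-05 A.
Step 6 — Convert to polar: |I| = 8.075e-05 A, ∠I = 149.5°.

I = 8.075e-05∠149.5° A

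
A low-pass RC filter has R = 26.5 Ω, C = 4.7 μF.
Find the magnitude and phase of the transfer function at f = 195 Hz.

Step 1 — Angular frequency: ω = 2π·195 = 1225 rad/s.
Step 2 — Transfer function: H(jω) = 1/(1 + jωRC).
Step 3 — Denominator: 1 + jωRC = 1 + j·1225·26.5·4.7e-06 = 1 + j0.1526.
Step 4 — H = 0.9772 - j0.1491.
Step 5 — Magnitude: |H| = 0.9886 (-0.1 dB); phase: φ = -8.7°.

|H| = 0.9886 (-0.1 dB), φ = -8.7°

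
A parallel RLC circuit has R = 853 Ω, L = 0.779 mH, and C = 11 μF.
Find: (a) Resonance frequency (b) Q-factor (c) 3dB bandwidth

Step 1 — Resonance: ω₀ = 1/√(LC) = 1/√(0.000779·1.1e-05) = 1.08e+04 rad/s.
Step 2 — f₀ = ω₀/(2π) = 1719 Hz.
Step 3 — Parallel Q: Q = R/(ω₀L) = 853/(1.08e+04·0.000779) = 101.4.
Step 4 — Bandwidth: Δω = ω₀/Q = 106.6 rad/s; BW = Δω/(2π) = 16.96 Hz.

(a) f₀ = 1719 Hz  (b) Q = 101.4  (c) BW = 16.96 Hz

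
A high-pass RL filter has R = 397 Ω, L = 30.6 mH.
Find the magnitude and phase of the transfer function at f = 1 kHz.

Step 1 — Angular frequency: ω = 2π·1000 = 6283 rad/s.
Step 2 — Transfer function: H(jω) = jωL/(R + jωL).
Step 3 — Numerator jωL = j·192.3; denominator R + jωL = 397 + j192.3.
Step 4 — H = 0.19 + j0.3923.
Step 5 — Magnitude: |H| = 0.4359 (-7.2 dB); phase: φ = 64.2°.

|H| = 0.4359 (-7.2 dB), φ = 64.2°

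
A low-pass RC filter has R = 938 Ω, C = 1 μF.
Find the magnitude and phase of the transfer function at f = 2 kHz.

Step 1 — Angular frequency: ω = 2π·2000 = 1.257e+04 rad/s.
Step 2 — Transfer function: H(jω) = 1/(1 + jωRC).
Step 3 — Denominator: 1 + jωRC = 1 + j·1.257e+04·938·1e-06 = 1 + j11.79.
Step 4 — H = 0.007146 - j0.08423.
Step 5 — Magnitude: |H| = 0.08453 (-21.5 dB); phase: φ = -85.2°.

|H| = 0.08453 (-21.5 dB), φ = -85.2°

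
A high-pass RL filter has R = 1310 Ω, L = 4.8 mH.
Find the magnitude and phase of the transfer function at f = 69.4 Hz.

Step 1 — Angular frequency: ω = 2π·69.4 = 436.1 rad/s.
Step 2 — Transfer function: H(jω) = jωL/(R + jωL).
Step 3 — Numerator jωL = j·2.093; denominator R + jωL = 1310 + j2.093.
Step 4 — H = 2.553e-06 + j0.001598.
Step 5 — Magnitude: |H| = 0.001598 (-55.9 dB); phase: φ = 89.9°.

|H| = 0.001598 (-55.9 dB), φ = 89.9°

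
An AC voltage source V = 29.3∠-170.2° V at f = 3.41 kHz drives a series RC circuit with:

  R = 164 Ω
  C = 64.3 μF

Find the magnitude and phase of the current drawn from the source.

Step 1 — Angular frequency: ω = 2π·f = 2π·3410 = 2.143e+04 rad/s.
Step 2 — Component impedances:
  R: Z = R = 164 Ω
  C: Z = 1/(jωC) = -j/(ω·C) = 0 - j0.7259 Ω
Step 3 — Series combination: Z_total = R + C = 164 - j0.7259 Ω = 164∠-0.3° Ω.
Step 4 — Source phasor: V = 29.3∠-170.2° V = -28.87 - j4.987 V.
Step 5 — Ohm's law: I = V / Z_total = (-28.87 - j4.987) / (164 - j0.7259) = -0.1759 - j0.03119 A.
Step 6 — Convert to polar: |I| = 0.1787 A, ∠I = -169.9°.

I = 0.1787∠-169.9° A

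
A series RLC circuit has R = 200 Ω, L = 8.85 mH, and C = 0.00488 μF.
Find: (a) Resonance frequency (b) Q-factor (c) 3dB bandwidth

Step 1 — Resonance condition Im(Z)=0 gives ω₀ = 1/√(LC).
Step 2 — ω₀ = 1/√(0.00885·4.88e-09) = 1.522e+05 rad/s.
Step 3 — f₀ = ω₀/(2π) = 2.422e+04 Hz.
Step 4 — Series Q: Q = ω₀L/R = 1.522e+05·0.00885/200 = 6.733.
Step 5 — 3dB bandwidth: Δω = ω₀/Q = 2.26e+04 rad/s; BW = Δω/(2π) = 3597 Hz.

(a) f₀ = 2.422e+04 Hz  (b) Q = 6.733  (c) BW = 3597 Hz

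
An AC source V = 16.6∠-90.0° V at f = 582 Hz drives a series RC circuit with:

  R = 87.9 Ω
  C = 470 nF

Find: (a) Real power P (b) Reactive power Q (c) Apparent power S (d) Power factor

Step 1 — Angular frequency: ω = 2π·f = 2π·582 = 3657 rad/s.
Step 2 — Component impedances:
  R: Z = R = 87.9 Ω
  C: Z = 1/(jωC) = -j/(ω·C) = 0 - j581.8 Ω
Step 3 — Series combination: Z_total = R + C = 87.9 - j581.8 Ω = 588.4∠-81.4° Ω.
Step 4 — Source phasor: V = 16.6∠-90.0° V = 0 - j16.6 V.
Step 5 — Current: I = V / Z = 0.02789 - j0.004214 A = 0.02821∠-8.6° A.
Step 6 — Complex power: S = V·I* = 0.06995 - j0.463 VA.
Step 7 — Real power: P = Re(S) = 0.06995 W.
Step 8 — Reactive power: Q = Im(S) = -0.463 VAR.
Step 9 — Apparent power: |S| = 0.4683 VA.
Step 10 — Power factor: PF = P/|S| = 0.1494 (leading).

(a) P = 0.06995 W  (b) Q = -0.463 VAR  (c) S = 0.4683 VA  (d) PF = 0.1494 (leading)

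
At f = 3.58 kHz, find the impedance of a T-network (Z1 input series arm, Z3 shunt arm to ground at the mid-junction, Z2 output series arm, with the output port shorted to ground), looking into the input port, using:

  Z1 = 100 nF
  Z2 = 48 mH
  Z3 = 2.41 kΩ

Step 1 — Angular frequency: ω = 2π·f = 2π·3580 = 2.249e+04 rad/s.
Step 2 — Component impedances:
  Z1: Z = 1/(jωC) = -j/(ω·C) = 0 - j444.6 Ω
  Z2: Z = jωL = j·2.249e+04·0.048 = 0 + j1080 Ω
  Z3: Z = R = 2410 Ω
Step 3 — With the output port shorted to ground, the output series arm Z2 runs from the junction to ground; the shunt arm Z3 also runs from the junction to ground. They appear in parallel: Z3 || Z2 = 402.9 + j899.2 Ω.
Step 4 — Series with input arm Z1: Z_in = Z1 + (Z3 || Z2) = 402.9 + j454.7 Ω = 607.5∠48.5° Ω.

Z = 402.9 + j454.7 Ω = 607.5∠48.5° Ω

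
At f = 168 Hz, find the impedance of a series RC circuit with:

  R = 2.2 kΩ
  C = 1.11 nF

Step 1 — Angular frequency: ω = 2π·f = 2π·168 = 1056 rad/s.
Step 2 — Component impedances:
  R: Z = R = 2200 Ω
  C: Z = 1/(jωC) = -j/(ω·C) = 0 - j8.535e+05 Ω
Step 3 — Series combination: Z_total = R + C = 2200 - j8.535e+05 Ω = 8.535e+05∠-89.9° Ω.

Z = 2200 - j8.535e+05 Ω = 8.535e+05∠-89.9° Ω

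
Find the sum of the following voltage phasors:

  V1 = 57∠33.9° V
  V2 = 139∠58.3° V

Step 1 — Convert each phasor to rectangular form:
  V1 = 57·(cos(33.9°) + j·sin(33.9°)) = 47.31 + j31.79 V
  V2 = 139·(cos(58.3°) + j·sin(58.3°)) = 73.04 + j118.3 V
Step 2 — Sum components: V_total = 120.4 + j150.1 V.
Step 3 — Convert to polar: |V_total| = 192.4 V, ∠V_total = 51.3°.

V_total = 192.4∠51.3° V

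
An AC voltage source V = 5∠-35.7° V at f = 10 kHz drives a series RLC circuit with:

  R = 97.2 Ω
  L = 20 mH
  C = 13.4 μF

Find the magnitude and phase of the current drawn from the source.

Step 1 — Angular frequency: ω = 2π·f = 2π·1e+04 = 6.283e+04 rad/s.
Step 2 — Component impedances:
  R: Z = R = 97.2 Ω
  L: Z = jωL = j·6.283e+04·0.02 = 0 + j1257 Ω
  C: Z = 1/(jωC) = -j/(ω·C) = 0 - j1.188 Ω
Step 3 — Series combination: Z_total = R + L + C = 97.2 + j1255 Ω = 1259∠85.6° Ω.
Step 4 — Source phasor: V = 5∠-35.7° V = 4.06 - j2.918 V.
Step 5 — Ohm's law: I = V / Z_total = (4.06 - j2.918) / (97.2 + j1255) = -0.002061 - j0.003394 A.
Step 6 — Convert to polar: |I| = 0.003971 A, ∠I = -121.3°.

I = 0.003971∠-121.3° A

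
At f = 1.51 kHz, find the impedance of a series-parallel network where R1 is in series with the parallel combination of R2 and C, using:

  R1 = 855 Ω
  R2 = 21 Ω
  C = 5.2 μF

Step 1 — Angular frequency: ω = 2π·f = 2π·1510 = 9488 rad/s.
Step 2 — Component impedances:
  R1: Z = R = 855 Ω
  R2: Z = R = 21 Ω
  C: Z = 1/(jωC) = -j/(ω·C) = 0 - j20.27 Ω
Step 3 — Parallel branch: R2 || C = 1/(1/R2 + 1/C) = 10.13 - j10.49 Ω.
Step 4 — Series with R1: Z_total = R1 + (R2 || C) = 865.1 - j10.49 Ω = 865.2∠-0.7° Ω.

Z = 865.1 - j10.49 Ω = 865.2∠-0.7° Ω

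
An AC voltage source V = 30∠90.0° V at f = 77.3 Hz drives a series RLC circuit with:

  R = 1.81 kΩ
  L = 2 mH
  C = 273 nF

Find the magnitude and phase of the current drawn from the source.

Step 1 — Angular frequency: ω = 2π·f = 2π·77.3 = 485.7 rad/s.
Step 2 — Component impedances:
  R: Z = R = 1810 Ω
  L: Z = jωL = j·485.7·0.002 = 0 + j0.9714 Ω
  C: Z = 1/(jωC) = -j/(ω·C) = 0 - j7542 Ω
Step 3 — Series combination: Z_total = R + L + C = 1810 - j7541 Ω = 7755∠-76.5° Ω.
Step 4 — Source phasor: V = 30∠90.0° V = 0 + j30 V.
Step 5 — Ohm's law: I = V / Z_total = (0 + j30) / (1810 - j7541) = -0.003762 + j0.0009029 A.
Step 6 — Convert to polar: |I| = 0.003868 A, ∠I = 166.5°.

I = 0.003868∠166.5° A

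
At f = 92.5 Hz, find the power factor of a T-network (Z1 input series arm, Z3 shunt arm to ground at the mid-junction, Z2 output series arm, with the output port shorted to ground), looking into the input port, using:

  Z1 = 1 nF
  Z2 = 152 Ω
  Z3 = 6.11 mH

Step 1 — Angular frequency: ω = 2π·f = 2π·92.5 = 581.2 rad/s.
Step 2 — Component impedances:
  Z1: Z = 1/(jωC) = -j/(ω·C) = 0 - j1.721e+06 Ω
  Z2: Z = R = 152 Ω
  Z3: Z = jωL = j·581.2·0.00611 = 0 + j3.551 Ω
Step 3 — With the output port shorted to ground, the output series arm Z2 runs from the junction to ground; the shunt arm Z3 also runs from the junction to ground. They appear in parallel: Z3 || Z2 = 0.08292 + j3.549 Ω.
Step 4 — Series with input arm Z1: Z_in = Z1 + (Z3 || Z2) = 0.08292 - j1.721e+06 Ω = 1.721e+06∠-90.0° Ω.
Step 5 — Power factor: PF = cos(φ) = Re(Z)/|Z| = 0.082917/1.7206e+06 = 4.819e-08.
Step 6 — Type: Im(Z) = -1.721e+06 ⇒ leading (phase φ = -90.0°).

PF = 4.819e-08 (leading, φ = -90.0°)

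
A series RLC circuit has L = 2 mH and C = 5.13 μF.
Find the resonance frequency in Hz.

Step 1 — Resonance condition Im(Z)=0 gives ω₀ = 1/√(LC).
Step 2 — ω₀ = 1/√(0.002·5.13e-06) = 9872 rad/s.
Step 3 — f₀ = ω₀/(2π) = 1571 Hz.

f₀ = 1571 Hz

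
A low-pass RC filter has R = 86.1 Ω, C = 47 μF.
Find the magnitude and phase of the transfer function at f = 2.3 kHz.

Step 1 — Angular frequency: ω = 2π·2300 = 1.445e+04 rad/s.
Step 2 — Transfer function: H(jω) = 1/(1 + jωRC).
Step 3 — Denominator: 1 + jωRC = 1 + j·1.445e+04·86.1·4.7e-05 = 1 + j58.48.
Step 4 — H = 0.0002923 - j0.01709.
Step 5 — Magnitude: |H| = 0.0171 (-35.3 dB); phase: φ = -89.0°.

|H| = 0.0171 (-35.3 dB), φ = -89.0°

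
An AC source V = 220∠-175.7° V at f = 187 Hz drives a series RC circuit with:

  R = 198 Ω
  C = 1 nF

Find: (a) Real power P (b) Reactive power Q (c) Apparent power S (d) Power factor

Step 1 — Angular frequency: ω = 2π·f = 2π·187 = 1175 rad/s.
Step 2 — Component impedances:
  R: Z = R = 198 Ω
  C: Z = 1/(jωC) = -j/(ω·C) = 0 - j8.511e+05 Ω
Step 3 — Series combination: Z_total = R + C = 198 - j8.511e+05 Ω = 8.511e+05∠-90.0° Ω.
Step 4 — Source phasor: V = 220∠-175.7° V = -219.4 - j16.5 V.
Step 5 — Current: I = V / Z = 1.932e-05 - j0.0002578 A = 0.0002585∠-85.7° A.
Step 6 — Complex power: S = V·I* = 1.323e-05 - j0.05687 VA.
Step 7 — Real power: P = Re(S) = 1.323e-05 W.
Step 8 — Reactive power: Q = Im(S) = -0.05687 VAR.
Step 9 — Apparent power: |S| = 0.05687 VA.
Step 10 — Power factor: PF = P/|S| = 0.0002326 (leading).

(a) P = 1.323e-05 W  (b) Q = -0.05687 VAR  (c) S = 0.05687 VA  (d) PF = 0.0002326 (leading)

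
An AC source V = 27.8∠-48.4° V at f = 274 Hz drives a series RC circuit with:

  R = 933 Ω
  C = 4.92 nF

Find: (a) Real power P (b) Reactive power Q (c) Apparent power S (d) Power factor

Step 1 — Angular frequency: ω = 2π·f = 2π·274 = 1722 rad/s.
Step 2 — Component impedances:
  R: Z = R = 933 Ω
  C: Z = 1/(jωC) = -j/(ω·C) = 0 - j1.181e+05 Ω
Step 3 — Series combination: Z_total = R + C = 933 - j1.181e+05 Ω = 1.181e+05∠-89.5° Ω.
Step 4 — Source phasor: V = 27.8∠-48.4° V = 18.46 - j20.79 V.
Step 5 — Current: I = V / Z = 0.0001773 + j0.0001549 A = 0.0002355∠41.1° A.
Step 6 — Complex power: S = V·I* = 5.173e-05 - j0.006546 VA.
Step 7 — Real power: P = Re(S) = 5.173e-05 W.
Step 8 — Reactive power: Q = Im(S) = -0.006546 VAR.
Step 9 — Apparent power: |S| = 0.006546 VA.
Step 10 — Power factor: PF = P/|S| = 0.007902 (leading).

(a) P = 5.173e-05 W  (b) Q = -0.006546 VAR  (c) S = 0.006546 VA  (d) PF = 0.007902 (leading)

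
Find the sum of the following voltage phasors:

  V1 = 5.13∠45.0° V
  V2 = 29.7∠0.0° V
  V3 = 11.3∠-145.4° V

Step 1 — Convert each phasor to rectangular form:
  V1 = 5.13·(cos(45.0°) + j·sin(45.0°)) = 3.627 + j3.627 V
  V2 = 29.7·(cos(0.0°) + j·sin(0.0°)) = 29.7 V
  V3 = 11.3·(cos(-145.4°) + j·sin(-145.4°)) = -9.301 - j6.417 V
Step 2 — Sum components: V_total = 24.03 - j2.789 V.
Step 3 — Convert to polar: |V_total| = 24.19 V, ∠V_total = -6.6°.

V_total = 24.19∠-6.6° V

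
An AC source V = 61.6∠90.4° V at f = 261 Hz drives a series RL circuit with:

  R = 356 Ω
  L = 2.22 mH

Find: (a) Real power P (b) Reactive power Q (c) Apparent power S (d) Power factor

Step 1 — Angular frequency: ω = 2π·f = 2π·261 = 1640 rad/s.
Step 2 — Component impedances:
  R: Z = R = 356 Ω
  L: Z = jωL = j·1640·0.00222 = 0 + j3.641 Ω
Step 3 — Series combination: Z_total = R + L = 356 + j3.641 Ω = 356∠0.6° Ω.
Step 4 — Source phasor: V = 61.6∠90.4° V = -0.43 + j61.6 V.
Step 5 — Current: I = V / Z = 0.0005614 + j0.173 A = 0.173∠89.8° A.
Step 6 — Complex power: S = V·I* = 10.66 + j0.109 VA.
Step 7 — Real power: P = Re(S) = 10.66 W.
Step 8 — Reactive power: Q = Im(S) = 0.109 VAR.
Step 9 — Apparent power: |S| = 10.66 VA.
Step 10 — Power factor: PF = P/|S| = 0.9999 (lagging).

(a) P = 10.66 W  (b) Q = 0.109 VAR  (c) S = 10.66 VA  (d) PF = 0.9999 (lagging)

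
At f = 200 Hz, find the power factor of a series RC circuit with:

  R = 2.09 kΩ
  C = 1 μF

Step 1 — Angular frequency: ω = 2π·f = 2π·200 = 1257 rad/s.
Step 2 — Component impedances:
  R: Z = R = 2090 Ω
  C: Z = 1/(jωC) = -j/(ω·C) = 0 - j795.8 Ω
Step 3 — Series combination: Z_total = R + C = 2090 - j795.8 Ω = 2236∠-20.8° Ω.
Step 4 — Power factor: PF = cos(φ) = Re(Z)/|Z| = 2090/2236.4 = 0.9345.
Step 5 — Type: Im(Z) = -795.8 ⇒ leading (phase φ = -20.8°).

PF = 0.9345 (leading, φ = -20.8°)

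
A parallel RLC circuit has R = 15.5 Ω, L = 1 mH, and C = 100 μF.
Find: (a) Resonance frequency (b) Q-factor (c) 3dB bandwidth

Step 1 — Resonance: ω₀ = 1/√(LC) = 1/√(0.001·0.0001) = 3162 rad/s.
Step 2 — f₀ = ω₀/(2π) = 503.3 Hz.
Step 3 — Parallel Q: Q = R/(ω₀L) = 15.5/(3162·0.001) = 4.902.
Step 4 — Bandwidth: Δω = ω₀/Q = 645.2 rad/s; BW = Δω/(2π) = 102.7 Hz.

(a) f₀ = 503.3 Hz  (b) Q = 4.902  (c) BW = 102.7 Hz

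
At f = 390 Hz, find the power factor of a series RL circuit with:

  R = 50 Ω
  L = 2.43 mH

Step 1 — Angular frequency: ω = 2π·f = 2π·390 = 2450 rad/s.
Step 2 — Component impedances:
  R: Z = R = 50 Ω
  L: Z = jωL = j·2450·0.00243 = 0 + j5.955 Ω
Step 3 — Series combination: Z_total = R + L = 50 + j5.955 Ω = 50.35∠6.8° Ω.
Step 4 — Power factor: PF = cos(φ) = Re(Z)/|Z| = 50/50.35 = 0.993.
Step 5 — Type: Im(Z) = 5.955 ⇒ lagging (phase φ = 6.8°).

PF = 0.993 (lagging, φ = 6.8°)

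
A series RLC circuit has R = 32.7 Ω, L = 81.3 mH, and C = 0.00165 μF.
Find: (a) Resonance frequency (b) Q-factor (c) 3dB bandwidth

Step 1 — Resonance: ω₀ = 1/√(LC) = 1/√(0.0813·1.65e-09) = 8.634e+04 rad/s.
Step 2 — f₀ = ω₀/(2π) = 1.374e+04 Hz.
Step 3 — Series Q: Q = ω₀L/R = 8.634e+04·0.0813/32.7 = 214.7.
Step 4 — Bandwidth: Δω = ω₀/Q = 402.2 rad/s; BW = Δω/(2π) = 64.01 Hz.

(a) f₀ = 1.374e+04 Hz  (b) Q = 214.7  (c) BW = 64.01 Hz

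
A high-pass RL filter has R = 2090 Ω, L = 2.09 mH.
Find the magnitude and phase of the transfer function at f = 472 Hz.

Step 1 — Angular frequency: ω = 2π·472 = 2966 rad/s.
Step 2 — Transfer function: H(jω) = jωL/(R + jωL).
Step 3 — Numerator jωL = j·6.198; denominator R + jωL = 2090 + j6.198.
Step 4 — H = 8.795e-06 + j0.002966.
Step 5 — Magnitude: |H| = 0.002966 (-50.6 dB); phase: φ = 89.8°.

|H| = 0.002966 (-50.6 dB), φ = 89.8°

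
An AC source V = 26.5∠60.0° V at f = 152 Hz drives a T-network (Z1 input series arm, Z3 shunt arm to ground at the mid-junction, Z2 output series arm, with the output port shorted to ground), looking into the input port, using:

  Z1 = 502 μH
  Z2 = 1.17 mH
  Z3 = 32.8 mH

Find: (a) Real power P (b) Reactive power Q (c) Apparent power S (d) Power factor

Step 1 — Angular frequency: ω = 2π·f = 2π·152 = 955 rad/s.
Step 2 — Component impedances:
  Z1: Z = jωL = j·955·0.000502 = 0 + j0.4794 Ω
  Z2: Z = jωL = j·955·0.00117 = 0 + j1.117 Ω
  Z3: Z = jωL = j·955·0.0328 = 0 + j31.33 Ω
Step 3 — With the output port shorted to ground, the output series arm Z2 runs from the junction to ground; the shunt arm Z3 also runs from the junction to ground. They appear in parallel: Z3 || Z2 = 0 + j1.079 Ω.
Step 4 — Series with input arm Z1: Z_in = Z1 + (Z3 || Z2) = 0 + j1.558 Ω = 1.558∠90.0° Ω.
Step 5 — Source phasor: V = 26.5∠60.0° V = 13.25 + j22.95 V.
Step 6 — Current: I = V / Z = 14.73 - j8.503 A = 17.01∠-30.0° A.
Step 7 — Complex power: S = V·I* = 0 + j450.6 VA.
Step 8 — Real power: P = Re(S) = 0 W.
Step 9 — Reactive power: Q = Im(S) = 450.6 VAR.
Step 10 — Apparent power: |S| = 450.6 VA.
Step 11 — Power factor: PF = P/|S| = 0 (lagging).

(a) P = 0 W  (b) Q = 450.6 VAR  (c) S = 450.6 VA  (d) PF = 0 (lagging)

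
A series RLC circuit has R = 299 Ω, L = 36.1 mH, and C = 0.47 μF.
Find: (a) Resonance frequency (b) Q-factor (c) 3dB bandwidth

Step 1 — Resonance: ω₀ = 1/√(LC) = 1/√(0.0361·4.7e-07) = 7677 rad/s.
Step 2 — f₀ = ω₀/(2π) = 1222 Hz.
Step 3 — Series Q: Q = ω₀L/R = 7677·0.0361/299 = 0.9269.
Step 4 — Bandwidth: Δω = ω₀/Q = 8283 rad/s; BW = Δω/(2π) = 1318 Hz.

(a) f₀ = 1222 Hz  (b) Q = 0.9269  (c) BW = 1318 Hz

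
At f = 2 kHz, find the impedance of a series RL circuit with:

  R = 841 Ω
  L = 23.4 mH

Step 1 — Angular frequency: ω = 2π·f = 2π·2000 = 1.257e+04 rad/s.
Step 2 — Component impedances:
  R: Z = R = 841 Ω
  L: Z = jωL = j·1.257e+04·0.0234 = 0 + j294.1 Ω
Step 3 — Series combination: Z_total = R + L = 841 + j294.1 Ω = 890.9∠19.3° Ω.

Z = 841 + j294.1 Ω = 890.9∠19.3° Ω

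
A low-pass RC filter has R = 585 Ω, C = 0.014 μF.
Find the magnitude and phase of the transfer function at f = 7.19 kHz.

Step 1 — Angular frequency: ω = 2π·7190 = 4.518e+04 rad/s.
Step 2 — Transfer function: H(jω) = 1/(1 + jωRC).
Step 3 — Denominator: 1 + jωRC = 1 + j·4.518e+04·585·1.4e-08 = 1 + j0.37.
Step 4 — H = 0.8796 - j0.3254.
Step 5 — Magnitude: |H| = 0.9379 (-0.6 dB); phase: φ = -20.3°.

|H| = 0.9379 (-0.6 dB), φ = -20.3°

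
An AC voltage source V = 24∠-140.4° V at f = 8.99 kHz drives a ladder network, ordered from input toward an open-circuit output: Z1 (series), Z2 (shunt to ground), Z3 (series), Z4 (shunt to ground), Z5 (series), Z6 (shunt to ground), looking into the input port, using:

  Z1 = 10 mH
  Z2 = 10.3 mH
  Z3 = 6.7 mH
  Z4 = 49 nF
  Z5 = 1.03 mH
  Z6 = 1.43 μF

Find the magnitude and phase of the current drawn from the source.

Step 1 — Angular frequency: ω = 2π·f = 2π·8990 = 5.649e+04 rad/s.
Step 2 — Component impedances:
  Z1: Z = jωL = j·5.649e+04·0.01 = 0 + j564.9 Ω
  Z2: Z = jωL = j·5.649e+04·0.0103 = 0 + j581.8 Ω
  Z3: Z = jωL = j·5.649e+04·0.0067 = 0 + j378.5 Ω
  Z4: Z = 1/(jωC) = -j/(ω·C) = 0 - j361.3 Ω
  Z5: Z = jωL = j·5.649e+04·0.00103 = 0 + j58.18 Ω
  Z6: Z = 1/(jωC) = -j/(ω·C) = 0 - j12.38 Ω
Step 3 — Ladder network (open output): work backward from the far end, alternating series and parallel combinations. Z_in = 0 + j812.4 Ω = 812.4∠90.0° Ω.
Step 4 — Source phasor: V = 24∠-140.4° V = -18.49 - j15.3 V.
Step 5 — Ohm's law: I = V / Z_total = (-18.49 - j15.3) / (0 + j812.4) = -0.01883 + j0.02276 A.
Step 6 — Convert to polar: |I| = 0.02954 A, ∠I = 129.6°.

I = 0.02954∠129.6° A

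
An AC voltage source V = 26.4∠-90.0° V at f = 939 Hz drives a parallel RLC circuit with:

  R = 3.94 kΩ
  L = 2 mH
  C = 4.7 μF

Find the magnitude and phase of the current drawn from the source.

Step 1 — Angular frequency: ω = 2π·f = 2π·939 = 5900 rad/s.
Step 2 — Component impedances:
  R: Z = R = 3940 Ω
  L: Z = jωL = j·5900·0.002 = 0 + j11.8 Ω
  C: Z = 1/(jωC) = -j/(ω·C) = 0 - j36.06 Ω
Step 3 — Parallel combination: 1/Z_total = 1/R + 1/L + 1/C; Z_total = 0.07807 + j17.54 Ω = 17.54∠89.7° Ω.
Step 4 — Source phasor: V = 26.4∠-90.0° V = 0 - j26.4 V.
Step 5 — Ohm's law: I = V / Z_total = (0 - j26.4) / (0.07807 + j17.54) = -1.505 - j0.006701 A.
Step 6 — Convert to polar: |I| = 1.505 A, ∠I = -179.7°.

I = 1.505∠-179.7° A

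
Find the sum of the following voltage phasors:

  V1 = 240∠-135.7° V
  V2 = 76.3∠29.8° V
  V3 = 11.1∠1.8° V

Step 1 — Convert each phasor to rectangular form:
  V1 = 240·(cos(-135.7°) + j·sin(-135.7°)) = -171.8 - j167.6 V
  V2 = 76.3·(cos(29.8°) + j·sin(29.8°)) = 66.21 + j37.92 V
  V3 = 11.1·(cos(1.8°) + j·sin(1.8°)) = 11.09 + j0.3487 V
Step 2 — Sum components: V_total = -94.46 - j129.4 V.
Step 3 — Convert to polar: |V_total| = 160.2 V, ∠V_total = -126.1°.

V_total = 160.2∠-126.1° V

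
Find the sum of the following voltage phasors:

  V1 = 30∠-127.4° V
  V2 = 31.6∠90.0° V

Step 1 — Convert each phasor to rectangular form:
  V1 = 30·(cos(-127.4°) + j·sin(-127.4°)) = -18.22 - j23.83 V
  V2 = 31.6·(cos(90.0°) + j·sin(90.0°)) = 0 + j31.6 V
Step 2 — Sum components: V_total = -18.22 + j7.768 V.
Step 3 — Convert to polar: |V_total| = 19.81 V, ∠V_total = 156.9°.

V_total = 19.81∠156.9° V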